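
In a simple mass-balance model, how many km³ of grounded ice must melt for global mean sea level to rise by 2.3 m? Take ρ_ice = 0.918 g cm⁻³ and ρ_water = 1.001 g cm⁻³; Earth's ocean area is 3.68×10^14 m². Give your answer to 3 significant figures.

≈ 9.23×10^5 km³

Required water volume = Δh × A = 2.3 m × 3.68×10^14 m² = 8.464×10^14 m³ = 8.464×10^5 km³.
Ice volume = water volume × ρ_w/ρ_ice = 8.464×10^5 × 1001/918 = 9.23×10^5 km³.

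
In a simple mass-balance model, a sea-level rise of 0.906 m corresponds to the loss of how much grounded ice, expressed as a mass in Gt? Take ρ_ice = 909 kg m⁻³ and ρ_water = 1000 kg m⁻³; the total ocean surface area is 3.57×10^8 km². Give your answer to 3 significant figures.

≈ 3.23×10^5 Gt

Required water volume = Δh × A = 0.906 m × 3.57×10^14 m² = 3.234×10^14 m³.
ρ_w = 1000 kg m⁻³, so the mass of water = 3.234×10^14 m³ × 1000 kg m⁻³ = 3.234×10^17 kg = 3.23×10^5 Gt (and the same mass of ice, by conservation).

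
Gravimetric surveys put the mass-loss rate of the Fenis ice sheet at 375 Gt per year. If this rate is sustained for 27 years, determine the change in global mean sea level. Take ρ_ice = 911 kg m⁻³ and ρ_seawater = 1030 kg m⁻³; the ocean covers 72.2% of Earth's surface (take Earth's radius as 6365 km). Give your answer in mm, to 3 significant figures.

Total mass lost = 375 Gt/yr × 27 yr = 1.012×10^4 Gt = 1.012×10^16 kg.
ρ_w = 1030 kg m⁻³, so water volume = 1.012×10^16 / 1030 = 9.830×10^12 m³.
Δh = 9.830×10^12 / 3.68×10^14 = 0.0267 m = 26.7 mm.

≈ 26.7 mm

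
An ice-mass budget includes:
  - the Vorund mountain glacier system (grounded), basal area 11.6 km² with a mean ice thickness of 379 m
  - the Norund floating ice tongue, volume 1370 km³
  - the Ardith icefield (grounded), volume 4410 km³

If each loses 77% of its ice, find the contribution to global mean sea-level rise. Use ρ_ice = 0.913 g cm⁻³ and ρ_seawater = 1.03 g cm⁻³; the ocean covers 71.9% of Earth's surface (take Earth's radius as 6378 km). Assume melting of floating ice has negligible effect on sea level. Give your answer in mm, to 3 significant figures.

≈ 8.20 mm

Vorund: ice volume = 11.6 km² × 379 m = 4.396 km³; 0.77 × 4.396 × (913/1030) = 3.001 km³ of water.
The Norund floating ice tongue is floating and already displaces its own weight of water, so its melt adds essentially nothing to sea level.
Ardith: 0.77 × 4410 km³ × (913/1030) = 3010 km³ of water.
Total added water ≈ 3.013×10^12 m³ over 3.68×10^14 m² → Δh = 8.20×10^-3 m = 8.20 mm.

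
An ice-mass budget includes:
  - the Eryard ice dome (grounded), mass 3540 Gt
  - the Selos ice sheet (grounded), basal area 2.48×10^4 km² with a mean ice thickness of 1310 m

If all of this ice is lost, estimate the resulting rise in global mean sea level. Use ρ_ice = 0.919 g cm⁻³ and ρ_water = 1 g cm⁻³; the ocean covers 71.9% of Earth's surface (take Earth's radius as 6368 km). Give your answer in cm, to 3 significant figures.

≈ 9.11 cm

Eryard: 3540 Gt = 3.540×10^15 kg; dividing by ρ_w = 1 g cm⁻³ = 1000 kg m⁻³ gives 3.540×10^12 m³ of water.
Selos: ice volume = 2.48×10^4 km² × 1310 m = 3.249×10^4 km³; 3.249×10^4 × (919/1000) = 2.986×10^4 km³ of water.
Total added water ≈ 3.340×10^13 m³ over 3.66×10^14 m² → Δh = 0.0911 m = 9.11 cm.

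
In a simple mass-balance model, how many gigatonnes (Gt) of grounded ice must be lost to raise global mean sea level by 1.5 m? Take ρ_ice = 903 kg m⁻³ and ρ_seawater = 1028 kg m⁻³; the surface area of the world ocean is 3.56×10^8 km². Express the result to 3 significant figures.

Required water volume = Δh × A = 1.5 m × 3.56×10^14 m² = 5.340×10^14 m³.
ρ_w = 1028 kg m⁻³, so the mass of water = 5.340×10^14 m³ × 1028 kg m⁻³ = 5.490×10^17 kg = 5.49×10^5 Gt (and the same mass of ice, by conservation).

≈ 5.49×10^5 Gt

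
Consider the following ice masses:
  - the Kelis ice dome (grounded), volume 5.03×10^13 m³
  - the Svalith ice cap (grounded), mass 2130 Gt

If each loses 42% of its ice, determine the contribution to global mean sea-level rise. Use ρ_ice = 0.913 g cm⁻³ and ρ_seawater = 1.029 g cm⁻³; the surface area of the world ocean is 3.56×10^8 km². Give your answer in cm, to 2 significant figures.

Kelis: 0.42 × 5.03×10^13 m³ × (913/1029) = 1.874×10^13 m³ of water.
Svalith: 0.42 × 2130 Gt = 8.946×10^14 kg; dividing by ρ_w = 1.029 g cm⁻³ = 1029 kg m⁻³ gives 8.694×10^11 m³ of water.
Total added water ≈ 1.961×10^13 m³ over 3.56×10^14 m² → Δh = 0.0551 m = 5.5 cm.

≈ 5.5 cm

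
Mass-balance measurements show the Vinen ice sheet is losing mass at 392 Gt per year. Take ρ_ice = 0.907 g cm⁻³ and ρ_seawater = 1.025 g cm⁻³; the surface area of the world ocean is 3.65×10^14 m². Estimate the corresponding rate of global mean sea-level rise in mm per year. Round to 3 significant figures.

ρ_w = 1.025 g cm⁻³ = 1025 kg m⁻³. Annual water volume added = 392 Gt / ρ_w = 3.920×10^14 kg / 1025 kg m⁻³ = 3.824×10^11 m³.
Δh per year = 3.824×10^11 / 3.65×10^14 = 1.05×10^-3 m = 1.05 mm.

≈ 1.05 mm/yr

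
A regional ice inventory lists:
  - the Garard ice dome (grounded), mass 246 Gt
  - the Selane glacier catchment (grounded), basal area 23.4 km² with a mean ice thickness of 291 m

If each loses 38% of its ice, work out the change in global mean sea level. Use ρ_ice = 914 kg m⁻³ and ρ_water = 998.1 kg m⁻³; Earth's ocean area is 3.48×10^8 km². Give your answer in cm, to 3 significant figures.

Garard: 0.38 × 246 Gt = 9.348×10^13 kg; dividing by ρ_w = 998.1 kg m⁻³ gives 9.366×10^10 m³ of water.
Selane: ice volume = 23.4 km² × 291 m = 6.809 km³; 0.38 × 6.809 × (914/998.1) = 2.370 km³ of water.
Total added water ≈ 9.603×10^10 m³ over 3.48×10^14 m² → Δh = 2.76×10^-4 m = 0.0276 cm.

≈ 0.0276 cm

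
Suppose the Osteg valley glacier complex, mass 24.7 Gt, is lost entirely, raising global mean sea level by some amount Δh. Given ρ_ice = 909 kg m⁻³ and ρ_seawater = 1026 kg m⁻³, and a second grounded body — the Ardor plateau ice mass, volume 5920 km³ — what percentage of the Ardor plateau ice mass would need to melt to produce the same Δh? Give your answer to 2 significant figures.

≈ 0.46 %

Equal sea-level rise means equal mass of meltwater, i.e. equal mass of ice lost.
Ice mass of Osteg: 2.470×10^13 kg; ice mass of Ardor: 5.381×10^15 kg.
Fraction required = 2.470×10^13 / 5.381×10^15 = 4.59×10^-3 → 0.46 %.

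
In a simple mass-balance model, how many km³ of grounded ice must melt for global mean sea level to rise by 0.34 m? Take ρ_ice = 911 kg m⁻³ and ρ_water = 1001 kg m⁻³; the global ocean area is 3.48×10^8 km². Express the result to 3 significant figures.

≈ 1.30×10^5 km³

Required water volume = Δh × A = 0.34 m × 3.48×10^14 m² = 1.183×10^14 m³ = 1.183×10^5 km³.
Ice volume = water volume × ρ_w/ρ_ice = 1.183×10^5 × 1001/911 = 1.30×10^5 km³.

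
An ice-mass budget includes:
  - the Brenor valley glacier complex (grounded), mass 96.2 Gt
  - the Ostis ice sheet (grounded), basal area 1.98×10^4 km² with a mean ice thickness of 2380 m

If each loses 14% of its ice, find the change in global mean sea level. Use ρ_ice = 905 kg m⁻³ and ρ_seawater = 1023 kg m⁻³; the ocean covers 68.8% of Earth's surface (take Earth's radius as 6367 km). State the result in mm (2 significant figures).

Brenor: 0.14 × 96.2 Gt = 1.347×10^13 kg; dividing by ρ_w = 1023 kg m⁻³ gives 1.317×10^10 m³ of water.
Ostis: ice volume = 1.98×10^4 km² × 2380 m = 4.712×10^4 km³; 0.14 × 4.712×10^4 × (905/1023) = 5836 km³ of water.
Total added water ≈ 5.850×10^12 m³ over 3.50×10^14 m² → Δh = 0.0167 m = 17 mm.

≈ 17 mm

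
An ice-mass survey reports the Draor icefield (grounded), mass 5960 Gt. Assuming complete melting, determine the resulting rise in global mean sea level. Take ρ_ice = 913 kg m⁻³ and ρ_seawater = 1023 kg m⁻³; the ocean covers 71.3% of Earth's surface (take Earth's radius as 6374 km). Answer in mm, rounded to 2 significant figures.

≈ 16 mm

Draor: 5960 Gt = 5.960×10^15 kg; dividing by ρ_w = 1023 kg m⁻³ gives 5.826×10^12 m³ of water.
Spread over 3.64×10^14 m² of ocean, Δh = 5.826×10^12 / 3.64×10^14 = 0.0160 m = 16 mm.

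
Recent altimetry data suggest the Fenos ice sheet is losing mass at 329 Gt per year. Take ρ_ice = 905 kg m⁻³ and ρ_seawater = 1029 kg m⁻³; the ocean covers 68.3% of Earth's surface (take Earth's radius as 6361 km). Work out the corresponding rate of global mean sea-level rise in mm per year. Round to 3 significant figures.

ρ_w = 1029 kg m⁻³. Annual water volume added = 329 Gt / ρ_w = 3.290×10^14 kg / 1029 kg m⁻³ = 3.197×10^11 m³.
Δh per year = 3.197×10^11 / 3.47×10^14 = 9.21×10^-4 m = 0.921 mm.

≈ 0.921 mm/yr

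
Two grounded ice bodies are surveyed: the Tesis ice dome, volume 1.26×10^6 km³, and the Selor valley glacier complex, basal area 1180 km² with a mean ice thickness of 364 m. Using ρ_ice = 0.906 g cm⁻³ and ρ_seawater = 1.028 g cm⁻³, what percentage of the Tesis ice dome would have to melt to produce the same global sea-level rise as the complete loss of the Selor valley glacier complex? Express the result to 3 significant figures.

≈ 0.0341 %

Equal sea-level rise means equal mass of meltwater, i.e. equal mass of ice lost.
Ice mass of Selor: 3.891×10^14 kg; ice mass of Tesis: 1.142×10^18 kg.
Fraction required = 3.891×10^14 / 1.142×10^18 = 3.41×10^-4 → 0.0341 %.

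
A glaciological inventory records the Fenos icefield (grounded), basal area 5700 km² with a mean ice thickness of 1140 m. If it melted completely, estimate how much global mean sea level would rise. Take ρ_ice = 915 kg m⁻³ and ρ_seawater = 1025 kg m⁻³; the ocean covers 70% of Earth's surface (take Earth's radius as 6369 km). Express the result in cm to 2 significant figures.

≈ 1.6 cm

Fenos: ice volume = 5700 km² × 1140 m = 6498 km³; 6498 × (915/1025) = 5801 km³ of water.
Spread over 3.57×10^14 m² of ocean, Δh = 5.801×10^12 / 3.57×10^14 = 0.0163 m = 1.6 cm.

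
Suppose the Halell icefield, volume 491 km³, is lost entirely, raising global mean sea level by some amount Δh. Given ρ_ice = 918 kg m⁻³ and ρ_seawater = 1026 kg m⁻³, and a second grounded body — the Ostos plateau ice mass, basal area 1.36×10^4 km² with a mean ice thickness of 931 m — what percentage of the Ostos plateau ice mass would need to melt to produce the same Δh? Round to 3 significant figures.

Equal sea-level rise means equal mass of meltwater, i.e. equal mass of ice lost.
Ice mass of Halell: 4.507×10^14 kg; ice mass of Ostos: 1.162×10^16 kg.
Fraction required = 4.507×10^14 / 1.162×10^16 = 0.0388 → 3.88 %.

≈ 3.88 %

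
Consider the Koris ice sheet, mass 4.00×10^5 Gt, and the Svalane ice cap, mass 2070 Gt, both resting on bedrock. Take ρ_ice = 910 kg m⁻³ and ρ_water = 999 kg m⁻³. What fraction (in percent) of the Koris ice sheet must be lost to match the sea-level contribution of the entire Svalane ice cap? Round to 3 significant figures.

≈ 0.517 %

Equal sea-level rise means equal mass of meltwater, i.e. equal mass of ice lost.
Ice mass of Svalane: 2.070×10^15 kg; ice mass of Koris: 4.000×10^17 kg.
Fraction required = 2.070×10^15 / 4.000×10^17 = 5.17×10^-3 → 0.517 %.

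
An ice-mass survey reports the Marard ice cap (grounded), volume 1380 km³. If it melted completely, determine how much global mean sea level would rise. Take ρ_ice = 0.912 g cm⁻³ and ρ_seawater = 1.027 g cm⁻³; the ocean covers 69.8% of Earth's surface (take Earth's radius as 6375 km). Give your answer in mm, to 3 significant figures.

≈ 3.44 mm

Marard: 1380 km³ × (912/1027) = 1225 km³ of water.
Spread over 3.56×10^14 m² of ocean, Δh = 1.225×10^12 / 3.56×10^14 = 3.44×10^-3 m = 3.44 mm.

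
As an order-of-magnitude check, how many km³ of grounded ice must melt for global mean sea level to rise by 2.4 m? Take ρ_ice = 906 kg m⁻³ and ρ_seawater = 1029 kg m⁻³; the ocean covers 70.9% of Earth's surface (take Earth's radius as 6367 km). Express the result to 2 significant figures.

Required water volume = Δh × A = 2.4 m × 3.61×10^14 m² = 8.668×10^14 m³ = 8.668×10^5 km³.
Ice volume = water volume × ρ_w/ρ_ice = 8.668×10^5 × 1029/906 = 9.8×10^5 km³.

≈ 9.8×10^5 km³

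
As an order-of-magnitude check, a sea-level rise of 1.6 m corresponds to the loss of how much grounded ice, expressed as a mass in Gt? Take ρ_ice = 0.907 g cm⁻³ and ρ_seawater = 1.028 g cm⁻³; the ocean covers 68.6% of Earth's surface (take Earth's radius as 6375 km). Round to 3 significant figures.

Required water volume = Δh × A = 1.6 m × 3.50×10^14 m² = 5.605×10^14 m³.
ρ_w = 1.028 g cm⁻³ = 1028 kg m⁻³, so the mass of water = 5.605×10^14 m³ × 1028 kg m⁻³ = 5.762×10^17 kg = 5.76×10^5 Gt (and the same mass of ice, by conservation).

≈ 5.76×10^5 Gt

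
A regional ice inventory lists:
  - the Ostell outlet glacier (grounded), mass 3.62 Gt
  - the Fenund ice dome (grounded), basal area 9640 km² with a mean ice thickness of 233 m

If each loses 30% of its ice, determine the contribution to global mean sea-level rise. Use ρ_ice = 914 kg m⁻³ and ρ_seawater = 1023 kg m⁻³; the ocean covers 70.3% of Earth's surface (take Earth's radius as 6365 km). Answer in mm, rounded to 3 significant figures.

≈ 1.69 mm

Ostell: 0.3 × 3.62 Gt = 1.086×10^12 kg; dividing by ρ_w = 1023 kg m⁻³ gives 1.062×10^9 m³ of water.
Fenund: ice volume = 9640 km² × 233 m = 2246 km³; 0.3 × 2246 × (914/1023) = 602.0 km³ of water.
Total added water ≈ 6.031×10^11 m³ over 3.58×10^14 m² → Δh = 1.69×10^-3 m = 1.69 mm.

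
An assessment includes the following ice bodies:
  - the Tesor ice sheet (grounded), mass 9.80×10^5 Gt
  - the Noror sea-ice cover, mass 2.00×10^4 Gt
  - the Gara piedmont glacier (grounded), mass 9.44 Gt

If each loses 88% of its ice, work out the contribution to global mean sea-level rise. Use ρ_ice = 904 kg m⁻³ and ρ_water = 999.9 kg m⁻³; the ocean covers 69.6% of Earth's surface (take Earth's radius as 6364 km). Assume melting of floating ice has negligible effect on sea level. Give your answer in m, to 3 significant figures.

≈ 2.43 m

Tesor: 0.88 × 9.80×10^5 Gt = 8.624×10^17 kg; dividing by ρ_w = 999.9 kg m⁻³ gives 8.625×10^14 m³ of water.
The Noror sea-ice cover is floating and already displaces its own weight of water, so its melt adds essentially nothing to sea level.
Gara: 0.88 × 9.44 Gt = 8.307×10^12 kg; dividing by ρ_w = 999.9 kg m⁻³ gives 8.308×10^9 m³ of water.
Total added water ≈ 8.625×10^14 m³ over 3.54×10^14 m² → Δh = 2.43 m.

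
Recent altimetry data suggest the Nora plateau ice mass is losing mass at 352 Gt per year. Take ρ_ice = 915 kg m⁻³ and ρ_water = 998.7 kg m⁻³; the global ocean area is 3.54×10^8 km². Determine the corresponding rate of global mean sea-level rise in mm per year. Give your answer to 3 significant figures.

≈ 0.996 mm/yr

ρ_w = 998.7 kg m⁻³. Annual water volume added = 352 Gt / ρ_w = 3.520×10^14 kg / 998.7 kg m⁻³ = 3.525×10^11 m³.
Δh per year = 3.525×10^11 / 3.54×10^14 = 9.96×10^-4 m = 0.996 mm.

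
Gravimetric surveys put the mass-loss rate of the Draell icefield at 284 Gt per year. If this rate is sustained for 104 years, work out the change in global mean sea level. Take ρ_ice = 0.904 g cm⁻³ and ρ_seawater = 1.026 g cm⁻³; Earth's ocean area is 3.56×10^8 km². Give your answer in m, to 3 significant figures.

≈ 0.0809 m

Total mass lost = 284 Gt/yr × 104 yr = 2.954×10^4 Gt = 2.954×10^16 kg.
ρ_w = 1.026 g cm⁻³ = 1026 kg m⁻³, so water volume = 2.954×10^16 / 1026 = 2.879×10^13 m³.
Δh = 2.879×10^13 / 3.56×10^14 = 0.0809 m.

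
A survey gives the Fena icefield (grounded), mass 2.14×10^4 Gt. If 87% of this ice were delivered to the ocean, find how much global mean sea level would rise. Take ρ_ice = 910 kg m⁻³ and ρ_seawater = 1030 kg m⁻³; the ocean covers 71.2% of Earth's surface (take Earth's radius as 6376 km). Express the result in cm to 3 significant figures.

≈ 4.97 cm

Fena: 0.87 × 2.14×10^4 Gt = 1.862×10^16 kg; dividing by ρ_w = 1030 kg m⁻³ gives 1.808×10^13 m³ of water.
Spread over 3.64×10^14 m² of ocean, Δh = 1.808×10^13 / 3.64×10^14 = 0.0497 m = 4.97 cm.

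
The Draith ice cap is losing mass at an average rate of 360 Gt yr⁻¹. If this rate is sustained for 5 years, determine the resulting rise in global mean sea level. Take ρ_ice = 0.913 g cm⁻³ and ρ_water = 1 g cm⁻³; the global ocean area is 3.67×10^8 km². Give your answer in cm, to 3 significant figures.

≈ 0.490 cm

Total mass lost = 360 Gt/yr × 5 yr = 1800 Gt = 1.800×10^15 kg.
ρ_w = 1 g cm⁻³ = 1000 kg m⁻³, so water volume = 1.800×10^15 / 1000 = 1.800×10^12 m³.
Δh = 1.800×10^12 / 3.67×10^14 = 4.90×10^-3 m = 0.490 cm.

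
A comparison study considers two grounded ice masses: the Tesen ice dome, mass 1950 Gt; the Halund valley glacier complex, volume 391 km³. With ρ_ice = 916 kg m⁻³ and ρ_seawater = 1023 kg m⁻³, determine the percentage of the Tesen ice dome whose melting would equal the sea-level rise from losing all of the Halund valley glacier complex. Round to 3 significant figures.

Equal sea-level rise means equal mass of meltwater, i.e. equal mass of ice lost.
Ice mass of Halund: 3.582×10^14 kg; ice mass of Tesen: 1.950×10^15 kg.
Fraction required = 3.582×10^14 / 1.950×10^15 = 0.184 → 18.4 %.

≈ 18.4 %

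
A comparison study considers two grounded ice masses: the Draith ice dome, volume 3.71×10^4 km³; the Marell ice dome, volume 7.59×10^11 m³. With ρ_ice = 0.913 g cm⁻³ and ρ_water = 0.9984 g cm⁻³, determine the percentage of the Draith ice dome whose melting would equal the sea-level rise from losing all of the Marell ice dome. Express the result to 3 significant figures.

≈ 2.05 %

Equal sea-level rise means equal mass of meltwater, i.e. equal mass of ice lost.
Ice mass of Marell: 6.930×10^14 kg; ice mass of Draith: 3.387×10^16 kg.
Fraction required = 6.930×10^14 / 3.387×10^16 = 0.0205 → 2.05 %.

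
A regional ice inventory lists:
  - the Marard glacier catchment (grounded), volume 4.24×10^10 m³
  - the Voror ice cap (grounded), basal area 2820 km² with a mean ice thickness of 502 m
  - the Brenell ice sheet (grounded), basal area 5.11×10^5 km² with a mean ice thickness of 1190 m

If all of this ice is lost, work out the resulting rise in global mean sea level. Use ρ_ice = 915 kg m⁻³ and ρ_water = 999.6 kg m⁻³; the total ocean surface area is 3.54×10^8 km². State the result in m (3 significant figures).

≈ 1.58 m

Marard: 4.24×10^10 m³ × (915/999.6) = 3.881×10^10 m³ of water.
Voror: ice volume = 2820 km² × 502 m = 1416 km³; 1416 × (915/999.6) = 1296 km³ of water.
Brenell: ice volume = 5.11×10^5 km² × 1190 m = 6.081×10^5 km³; 6.081×10^5 × (915/999.6) = 5.566×10^5 km³ of water.
Total added water ≈ 5.580×10^14 m³ over 3.54×10^14 m² → Δh = 1.58 m.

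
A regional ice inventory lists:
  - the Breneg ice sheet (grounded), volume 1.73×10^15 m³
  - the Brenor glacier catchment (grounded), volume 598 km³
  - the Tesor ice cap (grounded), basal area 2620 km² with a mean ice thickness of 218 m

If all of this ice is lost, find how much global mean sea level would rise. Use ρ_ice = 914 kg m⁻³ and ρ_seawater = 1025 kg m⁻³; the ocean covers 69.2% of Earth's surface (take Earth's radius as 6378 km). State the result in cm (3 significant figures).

≈ 436 cm

Breneg: 1.73×10^15 m³ × (914/1025) = 1.543×10^15 m³ of water.
Brenor: 598 km³ × (914/1025) = 533.2 km³ of water.
Tesor: ice volume = 2620 km² × 218 m = 571.2 km³; 571.2 × (914/1025) = 509.3 km³ of water.
Total added water ≈ 1.544×10^15 m³ over 3.54×10^14 m² → Δh = 4.36 m = 436 cm.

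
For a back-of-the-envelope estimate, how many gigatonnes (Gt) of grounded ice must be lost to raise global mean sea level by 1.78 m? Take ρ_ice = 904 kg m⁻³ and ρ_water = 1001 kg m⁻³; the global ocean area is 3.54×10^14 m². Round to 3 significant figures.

≈ 6.31×10^5 Gt

Required water volume = Δh × A = 1.78 m × 3.54×10^14 m² = 6.301×10^14 m³.
ρ_w = 1001 kg m⁻³, so the mass of water = 6.301×10^14 m³ × 1001 kg m⁻³ = 6.308×10^17 kg = 6.31×10^5 Gt (and the same mass of ice, by conservation).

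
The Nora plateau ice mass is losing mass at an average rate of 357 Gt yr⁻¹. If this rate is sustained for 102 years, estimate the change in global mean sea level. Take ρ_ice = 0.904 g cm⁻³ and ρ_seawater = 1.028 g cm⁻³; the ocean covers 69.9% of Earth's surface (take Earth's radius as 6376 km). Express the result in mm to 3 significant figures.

Total mass lost = 357 Gt/yr × 102 yr = 3.641×10^4 Gt = 3.641×10^16 kg.
ρ_w = 1.028 g cm⁻³ = 1028 kg m⁻³, so water volume = 3.641×10^16 / 1028 = 3.542×10^13 m³.
Δh = 3.542×10^13 / 3.57×10^14 = 0.0992 m = 99.2 mm.

≈ 99.2 mm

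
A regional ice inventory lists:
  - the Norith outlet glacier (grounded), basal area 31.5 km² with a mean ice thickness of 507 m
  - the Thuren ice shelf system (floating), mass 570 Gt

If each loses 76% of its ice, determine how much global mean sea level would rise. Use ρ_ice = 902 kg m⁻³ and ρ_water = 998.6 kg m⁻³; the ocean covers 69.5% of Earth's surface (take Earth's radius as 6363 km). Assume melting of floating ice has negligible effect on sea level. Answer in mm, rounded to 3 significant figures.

≈ 0.0310 mm

Norith: ice volume = 31.5 km² × 507 m = 15.97 km³; 0.76 × 15.97 × (902/998.6) = 10.96 km³ of water.
The Thuren ice shelf system is floating and already displaces its own weight of water, so its melt adds essentially nothing to sea level.
Total added water ≈ 1.096×10^10 m³ over 3.54×10^14 m² → Δh = 3.10×10^-5 m = 0.0310 mm.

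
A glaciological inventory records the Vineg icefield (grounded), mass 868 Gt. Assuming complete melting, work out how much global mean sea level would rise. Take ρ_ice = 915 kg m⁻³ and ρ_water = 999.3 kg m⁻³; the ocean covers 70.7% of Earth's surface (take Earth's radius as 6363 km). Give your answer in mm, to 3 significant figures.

≈ 2.41 mm

Vineg: 868 Gt = 8.680×10^14 kg; dividing by ρ_w = 999.3 kg m⁻³ gives 8.686×10^11 m³ of water.
Spread over 3.60×10^14 m² of ocean, Δh = 8.686×10^11 / 3.60×10^14 = 2.41×10^-3 m = 2.41 mm.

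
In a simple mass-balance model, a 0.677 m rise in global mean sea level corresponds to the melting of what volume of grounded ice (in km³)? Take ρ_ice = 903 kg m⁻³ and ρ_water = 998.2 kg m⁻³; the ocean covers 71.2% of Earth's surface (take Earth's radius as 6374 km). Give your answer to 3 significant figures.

Required water volume = Δh × A = 0.677 m × 3.64×10^14 m² = 2.461×10^14 m³ = 2.461×10^5 km³.
Ice volume = water volume × ρ_w/ρ_ice = 2.461×10^5 × 998.2/903 = 2.72×10^5 km³.

≈ 2.72×10^5 km³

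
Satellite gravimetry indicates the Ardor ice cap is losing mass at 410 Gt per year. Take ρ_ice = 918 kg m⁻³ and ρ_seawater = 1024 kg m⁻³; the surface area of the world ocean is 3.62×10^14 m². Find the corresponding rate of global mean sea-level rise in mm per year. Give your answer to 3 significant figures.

≈ 1.11 mm/yr

ρ_w = 1024 kg m⁻³. Annual water volume added = 410 Gt / ρ_w = 4.100×10^14 kg / 1024 kg m⁻³ = 4.004×10^11 m³.
Δh per year = 4.004×10^11 / 3.62×10^14 = 1.11×10^-3 m = 1.11 mm.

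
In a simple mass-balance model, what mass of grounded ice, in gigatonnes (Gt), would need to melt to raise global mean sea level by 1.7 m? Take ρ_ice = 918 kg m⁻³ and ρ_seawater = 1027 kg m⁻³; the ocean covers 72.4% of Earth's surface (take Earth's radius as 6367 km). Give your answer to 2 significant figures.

Required water volume = Δh × A = 1.7 m × 3.69×10^14 m² = 6.270×10^14 m³.
ρ_w = 1027 kg m⁻³, so the mass of water = 6.270×10^14 m³ × 1027 kg m⁻³ = 6.439×10^17 kg = 6.4×10^5 Gt (and the same mass of ice, by conservation).

≈ 6.4×10^5 Gt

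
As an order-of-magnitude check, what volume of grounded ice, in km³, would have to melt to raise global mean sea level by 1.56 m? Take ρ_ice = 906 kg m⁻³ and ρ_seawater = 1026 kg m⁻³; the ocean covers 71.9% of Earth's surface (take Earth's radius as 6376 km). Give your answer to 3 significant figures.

Required water volume = Δh × A = 1.56 m × 3.67×10^14 m² = 5.730×10^14 m³ = 5.730×10^5 km³.
Ice volume = water volume × ρ_w/ρ_ice = 5.730×10^5 × 1026/906 = 6.49×10^5 km³.

≈ 6.49×10^5 km³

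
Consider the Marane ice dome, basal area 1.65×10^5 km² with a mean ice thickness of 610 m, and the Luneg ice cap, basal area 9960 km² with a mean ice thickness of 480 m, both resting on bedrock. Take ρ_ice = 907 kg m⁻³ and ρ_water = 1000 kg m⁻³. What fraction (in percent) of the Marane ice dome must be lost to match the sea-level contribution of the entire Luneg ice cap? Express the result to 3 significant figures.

Equal sea-level rise means equal mass of meltwater, i.e. equal mass of ice lost.
Ice mass of Luneg: 4.336×10^15 kg; ice mass of Marane: 9.129×10^16 kg.
Fraction required = 4.336×10^15 / 9.129×10^16 = 0.0475 → 4.75 %.

≈ 4.75 %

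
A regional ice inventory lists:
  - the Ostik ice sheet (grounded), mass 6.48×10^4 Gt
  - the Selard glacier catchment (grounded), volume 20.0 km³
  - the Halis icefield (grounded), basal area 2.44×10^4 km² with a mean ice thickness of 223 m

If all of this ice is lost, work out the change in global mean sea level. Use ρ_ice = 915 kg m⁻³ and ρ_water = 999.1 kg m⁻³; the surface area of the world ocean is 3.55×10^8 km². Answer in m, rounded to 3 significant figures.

Ostik: 6.48×10^4 Gt = 6.480×10^16 kg; dividing by ρ_w = 999.1 kg m⁻³ gives 6.486×10^13 m³ of water.
Selard: 20.0 km³ × (915/999.1) = 18.32 km³ of water.
Halis: ice volume = 2.44×10^4 km² × 223 m = 5441 km³; 5441 × (915/999.1) = 4983 km³ of water.
Total added water ≈ 6.986×10^13 m³ over 3.55×10^14 m² → Δh = 0.197 m.

≈ 0.197 m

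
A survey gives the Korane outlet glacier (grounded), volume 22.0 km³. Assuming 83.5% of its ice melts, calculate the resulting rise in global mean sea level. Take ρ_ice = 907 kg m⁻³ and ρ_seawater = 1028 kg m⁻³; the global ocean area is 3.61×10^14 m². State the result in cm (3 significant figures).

Korane: 0.835 × 22.0 km³ × (907/1028) = 16.21 km³ of water.
Spread over 3.61×10^14 m² of ocean, Δh = 1.621×10^10 / 3.61×10^14 = 4.49×10^-5 m = 4.49×10^-3 cm.

≈ 4.49×10^-3 cm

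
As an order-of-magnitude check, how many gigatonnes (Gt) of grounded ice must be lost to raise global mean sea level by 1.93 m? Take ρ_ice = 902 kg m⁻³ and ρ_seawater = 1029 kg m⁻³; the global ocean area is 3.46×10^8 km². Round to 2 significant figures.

≈ 6.9×10^5 Gt

Required water volume = Δh × A = 1.93 m × 3.46×10^14 m² = 6.678×10^14 m³.
ρ_w = 1029 kg m⁻³, so the mass of water = 6.678×10^14 m³ × 1029 kg m⁻³ = 6.871×10^17 kg = 6.9×10^5 Gt (and the same mass of ice, by conservation).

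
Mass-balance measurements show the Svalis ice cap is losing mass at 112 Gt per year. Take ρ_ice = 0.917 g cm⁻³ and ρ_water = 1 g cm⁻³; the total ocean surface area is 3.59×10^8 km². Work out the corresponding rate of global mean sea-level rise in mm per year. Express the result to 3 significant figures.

ρ_w = 1 g cm⁻³ = 1000 kg m⁻³. Annual water volume added = 112 Gt / ρ_w = 1.120×10^14 kg / 1000 kg m⁻³ = 1.120×10^11 m³.
Δh per year = 1.120×10^11 / 3.59×10^14 = 3.12×10^-4 m = 0.312 mm.

≈ 0.312 mm/yr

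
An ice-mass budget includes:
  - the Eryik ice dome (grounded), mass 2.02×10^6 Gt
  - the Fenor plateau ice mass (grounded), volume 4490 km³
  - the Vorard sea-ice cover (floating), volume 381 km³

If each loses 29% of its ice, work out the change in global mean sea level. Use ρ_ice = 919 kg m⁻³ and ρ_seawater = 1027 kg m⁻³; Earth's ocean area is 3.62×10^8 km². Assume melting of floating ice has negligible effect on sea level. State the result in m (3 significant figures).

≈ 1.58 m

Eryik: 0.29 × 2.02×10^6 Gt = 5.858×10^17 kg; dividing by ρ_w = 1027 kg m⁻³ gives 5.704×10^14 m³ of water.
Fenor: 0.29 × 4490 km³ × (919/1027) = 1165 km³ of water.
The Vorard sea-ice cover is floating and already displaces its own weight of water, so its melt adds essentially nothing to sea level.
Total added water ≈ 5.716×10^14 m³ over 3.62×10^14 m² → Δh = 1.58 m.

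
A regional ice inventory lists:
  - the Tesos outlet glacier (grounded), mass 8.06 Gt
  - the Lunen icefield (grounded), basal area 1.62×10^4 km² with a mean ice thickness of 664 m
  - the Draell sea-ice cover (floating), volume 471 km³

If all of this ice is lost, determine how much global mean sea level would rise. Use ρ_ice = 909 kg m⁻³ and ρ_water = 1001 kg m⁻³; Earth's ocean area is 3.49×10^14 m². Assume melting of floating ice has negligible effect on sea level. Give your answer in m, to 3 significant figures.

≈ 0.0280 m

Tesos: 8.06 Gt = 8.060×10^12 kg; dividing by ρ_w = 1001 kg m⁻³ gives 8.052×10^9 m³ of water.
Lunen: ice volume = 1.62×10^4 km² × 664 m = 1.076×10^4 km³; 1.076×10^4 × (909/1001) = 9768 km³ of water.
The Draell sea-ice cover is floating and already displaces its own weight of water, so its melt adds essentially nothing to sea level.
Total added water ≈ 9.776×10^12 m³ over 3.49×10^14 m² → Δh = 0.0280 m.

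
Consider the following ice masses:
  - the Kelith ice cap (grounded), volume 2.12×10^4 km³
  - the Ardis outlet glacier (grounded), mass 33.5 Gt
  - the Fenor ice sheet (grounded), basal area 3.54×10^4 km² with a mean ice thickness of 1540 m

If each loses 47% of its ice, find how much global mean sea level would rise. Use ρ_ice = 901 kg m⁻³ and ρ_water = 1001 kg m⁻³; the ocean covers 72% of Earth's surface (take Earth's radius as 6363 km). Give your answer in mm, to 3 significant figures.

Kelith: 0.47 × 2.12×10^4 km³ × (901/1001) = 8969 km³ of water.
Ardis: 0.47 × 33.5 Gt = 1.574×10^13 kg; dividing by ρ_w = 1001 kg m⁻³ gives 1.573×10^10 m³ of water.
Fenor: ice volume = 3.54×10^4 km² × 1540 m = 5.452×10^4 km³; 0.47 × 5.452×10^4 × (901/1001) = 2.306×10^4 km³ of water.
Total added water ≈ 3.205×10^13 m³ over 3.66×10^14 m² → Δh = 0.0875 m = 87.5 mm.

≈ 87.5 mm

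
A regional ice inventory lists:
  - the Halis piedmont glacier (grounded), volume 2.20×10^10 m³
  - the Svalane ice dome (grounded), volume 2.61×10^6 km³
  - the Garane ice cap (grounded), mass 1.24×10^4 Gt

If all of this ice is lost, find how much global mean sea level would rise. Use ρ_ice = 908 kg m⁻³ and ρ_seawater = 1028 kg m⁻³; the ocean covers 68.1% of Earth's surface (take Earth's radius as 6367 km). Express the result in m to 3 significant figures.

≈ 6.68 m

Halis: 2.20×10^10 m³ × (908/1028) = 1.943×10^10 m³ of water.
Svalane: 2.61×10^6 km³ × (908/1028) = 2.305×10^6 km³ of water.
Garane: 1.24×10^4 Gt = 1.240×10^16 kg; dividing by ρ_w = 1028 kg m⁻³ gives 1.206×10^13 m³ of water.
Total added water ≈ 2.317×10^15 m³ over 3.47×10^14 m² → Δh = 6.68 m.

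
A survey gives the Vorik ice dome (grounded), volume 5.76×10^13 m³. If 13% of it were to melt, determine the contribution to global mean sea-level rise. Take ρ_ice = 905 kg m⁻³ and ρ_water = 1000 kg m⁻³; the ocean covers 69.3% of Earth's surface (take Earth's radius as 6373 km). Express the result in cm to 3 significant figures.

Vorik: 0.13 × 5.76×10^13 m³ × (905/1000) = 6.777×10^12 m³ of water.
Spread over 3.54×10^14 m² of ocean, Δh = 6.777×10^12 / 3.54×10^14 = 0.0192 m = 1.92 cm.

≈ 1.92 cm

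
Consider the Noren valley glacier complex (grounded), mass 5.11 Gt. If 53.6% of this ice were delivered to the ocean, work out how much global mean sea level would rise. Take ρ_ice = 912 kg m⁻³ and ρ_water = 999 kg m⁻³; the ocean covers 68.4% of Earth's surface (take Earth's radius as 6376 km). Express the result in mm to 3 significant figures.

≈ 7.85×10^-3 mm

Noren: 0.536 × 5.11 Gt = 2.739×10^12 kg; dividing by ρ_w = 999 kg m⁻³ gives 2.742×10^9 m³ of water.
Spread over 3.49×10^14 m² of ocean, Δh = 2.742×10^9 / 3.49×10^14 = 7.85×10^-6 m = 7.85×10^-3 mm.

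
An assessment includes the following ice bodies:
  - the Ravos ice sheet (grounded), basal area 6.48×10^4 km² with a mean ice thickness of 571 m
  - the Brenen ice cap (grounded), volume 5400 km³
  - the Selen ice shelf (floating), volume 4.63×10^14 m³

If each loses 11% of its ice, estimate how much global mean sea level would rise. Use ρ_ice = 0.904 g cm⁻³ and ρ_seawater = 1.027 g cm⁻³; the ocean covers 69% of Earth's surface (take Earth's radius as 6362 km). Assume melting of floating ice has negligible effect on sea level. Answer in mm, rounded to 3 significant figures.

≈ 11.7 mm

Ravos: ice volume = 6.48×10^4 km² × 571 m = 3.700×10^4 km³; 0.11 × 3.700×10^4 × (904/1027) = 3583 km³ of water.
Brenen: 0.11 × 5400 km³ × (904/1027) = 522.9 km³ of water.
The Selen ice shelf is floating and already displaces its own weight of water, so its melt adds essentially nothing to sea level.
Total added water ≈ 4.105×10^12 m³ over 3.51×10^14 m² → Δh = 0.0117 m = 11.7 mm.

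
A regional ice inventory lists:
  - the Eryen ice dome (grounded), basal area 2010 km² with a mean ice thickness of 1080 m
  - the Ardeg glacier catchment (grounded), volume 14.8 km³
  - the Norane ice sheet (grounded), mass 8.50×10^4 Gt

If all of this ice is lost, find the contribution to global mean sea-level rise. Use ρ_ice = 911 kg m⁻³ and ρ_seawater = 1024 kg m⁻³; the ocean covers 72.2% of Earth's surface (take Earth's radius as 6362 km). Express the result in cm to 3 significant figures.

Eryen: ice volume = 2010 km² × 1080 m = 2171 km³; 2171 × (911/1024) = 1931 km³ of water.
Ardeg: 14.8 km³ × (911/1024) = 13.17 km³ of water.
Norane: 8.50×10^4 Gt = 8.500×10^16 kg; dividing by ρ_w = 1024 kg m⁻³ gives 8.301×10^13 m³ of water.
Total added water ≈ 8.495×10^13 m³ over 3.67×10^14 m² → Δh = 0.231 m = 23.1 cm.

≈ 23.1 cm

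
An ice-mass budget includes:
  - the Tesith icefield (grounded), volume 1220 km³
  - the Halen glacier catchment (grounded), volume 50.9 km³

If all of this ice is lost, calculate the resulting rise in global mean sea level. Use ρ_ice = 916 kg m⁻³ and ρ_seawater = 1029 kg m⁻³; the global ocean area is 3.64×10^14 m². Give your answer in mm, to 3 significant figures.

Tesith: 1220 km³ × (916/1029) = 1086 km³ of water.
Halen: 50.9 km³ × (916/1029) = 45.31 km³ of water.
Total added water ≈ 1.131×10^12 m³ over 3.64×10^14 m² → Δh = 3.11×10^-3 m = 3.11 mm.

≈ 3.11 mm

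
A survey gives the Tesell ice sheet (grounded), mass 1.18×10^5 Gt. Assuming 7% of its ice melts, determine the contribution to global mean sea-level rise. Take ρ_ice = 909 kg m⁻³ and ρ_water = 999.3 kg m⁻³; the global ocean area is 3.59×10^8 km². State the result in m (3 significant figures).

≈ 0.0230 m

Tesell: 0.07 × 1.18×10^5 Gt = 8.260×10^15 kg; dividing by ρ_w = 999.3 kg m⁻³ gives 8.266×10^12 m³ of water.
Spread over 3.59×10^14 m² of ocean, Δh = 8.266×10^12 / 3.59×10^14 = 0.0230 m.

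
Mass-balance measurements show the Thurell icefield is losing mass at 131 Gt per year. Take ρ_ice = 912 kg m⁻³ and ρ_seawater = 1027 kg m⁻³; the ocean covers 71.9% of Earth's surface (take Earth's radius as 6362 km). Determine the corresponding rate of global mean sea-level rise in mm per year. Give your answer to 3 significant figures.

ρ_w = 1027 kg m⁻³. Annual water volume added = 131 Gt / ρ_w = 1.310×10^14 kg / 1027 kg m⁻³ = 1.276×10^11 m³.
Δh per year = 1.276×10^11 / 3.66×10^14 = 3.49×10^-4 m = 0.349 mm.

≈ 0.349 mm/yr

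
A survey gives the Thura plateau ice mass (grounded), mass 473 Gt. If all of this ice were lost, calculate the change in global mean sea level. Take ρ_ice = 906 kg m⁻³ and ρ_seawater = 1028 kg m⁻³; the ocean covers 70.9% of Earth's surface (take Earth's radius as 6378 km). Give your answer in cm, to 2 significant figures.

Thura: 473 Gt = 4.730×10^14 kg; dividing by ρ_w = 1028 kg m⁻³ gives 4.601×10^11 m³ of water.
Spread over 3.62×10^14 m² of ocean, Δh = 4.601×10^11 / 3.62×10^14 = 1.27×10^-3 m = 0.13 cm.

≈ 0.13 cm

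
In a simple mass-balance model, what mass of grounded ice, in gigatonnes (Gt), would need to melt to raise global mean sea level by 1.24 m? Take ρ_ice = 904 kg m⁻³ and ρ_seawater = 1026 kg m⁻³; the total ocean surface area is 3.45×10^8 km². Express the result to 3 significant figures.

Required water volume = Δh × A = 1.24 m × 3.45×10^14 m² = 4.278×10^14 m³.
ρ_w = 1026 kg m⁻³, so the mass of water = 4.278×10^14 m³ × 1026 kg m⁻³ = 4.389×10^17 kg = 4.39×10^5 Gt (and the same mass of ice, by conservation).

≈ 4.39×10^5 Gt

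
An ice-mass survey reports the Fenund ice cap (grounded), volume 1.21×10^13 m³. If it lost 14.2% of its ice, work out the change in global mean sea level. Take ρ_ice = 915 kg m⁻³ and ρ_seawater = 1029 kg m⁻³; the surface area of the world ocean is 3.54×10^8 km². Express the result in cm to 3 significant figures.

≈ 0.432 cm

Fenund: 0.142 × 1.21×10^13 m³ × (915/1029) = 1.528×10^12 m³ of water.
Spread over 3.54×10^14 m² of ocean, Δh = 1.528×10^12 / 3.54×10^14 = 4.32×10^-3 m = 0.432 cm.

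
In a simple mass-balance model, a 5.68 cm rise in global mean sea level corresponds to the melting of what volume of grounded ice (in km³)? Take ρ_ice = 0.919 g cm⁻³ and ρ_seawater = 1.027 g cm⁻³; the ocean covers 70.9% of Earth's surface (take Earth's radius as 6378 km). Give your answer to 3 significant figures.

≈ 2.30×10^4 km³

Required water volume = Δh × A = 0.0568 m × 3.62×10^14 m² = 2.059×10^13 m³ = 2.059×10^4 km³.
Ice volume = water volume × ρ_w/ρ_ice = 2.059×10^4 × 1027/919 = 2.30×10^4 km³.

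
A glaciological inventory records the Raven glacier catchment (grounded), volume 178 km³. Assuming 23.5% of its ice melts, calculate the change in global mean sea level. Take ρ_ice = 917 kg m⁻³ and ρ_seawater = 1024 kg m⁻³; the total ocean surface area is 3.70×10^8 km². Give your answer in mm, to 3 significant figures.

Raven: 0.235 × 178 km³ × (917/1024) = 37.46 km³ of water.
Spread over 3.70×10^14 m² of ocean, Δh = 3.746×10^10 / 3.70×10^14 = 1.01×10^-4 m = 0.101 mm.

≈ 0.101 mm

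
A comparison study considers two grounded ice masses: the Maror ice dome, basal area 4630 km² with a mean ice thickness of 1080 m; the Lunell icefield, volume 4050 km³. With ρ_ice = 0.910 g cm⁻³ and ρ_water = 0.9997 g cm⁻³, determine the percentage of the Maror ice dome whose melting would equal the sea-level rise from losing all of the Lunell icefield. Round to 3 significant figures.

Equal sea-level rise means equal mass of meltwater, i.e. equal mass of ice lost.
Ice mass of Lunell: 3.686×10^15 kg; ice mass of Maror: 4.550×10^15 kg.
Fraction required = 3.686×10^15 / 4.550×10^15 = 0.810 → 81.0 %.

≈ 81.0 %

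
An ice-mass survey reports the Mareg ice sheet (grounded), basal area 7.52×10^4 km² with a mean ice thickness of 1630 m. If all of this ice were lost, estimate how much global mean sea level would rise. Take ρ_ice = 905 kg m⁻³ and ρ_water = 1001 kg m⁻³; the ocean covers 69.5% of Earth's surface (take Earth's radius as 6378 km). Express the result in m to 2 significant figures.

≈ 0.31 m

Mareg: ice volume = 7.52×10^4 km² × 1630 m = 1.226×10^5 km³; 1.226×10^5 × (905/1001) = 1.108×10^5 km³ of water.
Spread over 3.55×10^14 m² of ocean, Δh = 1.108×10^14 / 3.55×10^14 = 0.312 m.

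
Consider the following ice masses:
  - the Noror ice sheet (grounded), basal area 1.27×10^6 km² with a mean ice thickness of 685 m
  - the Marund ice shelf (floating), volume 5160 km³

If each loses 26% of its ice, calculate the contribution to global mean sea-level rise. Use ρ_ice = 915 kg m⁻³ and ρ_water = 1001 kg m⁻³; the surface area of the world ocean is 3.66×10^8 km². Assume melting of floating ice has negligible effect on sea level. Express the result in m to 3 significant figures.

Noror: ice volume = 1.27×10^6 km² × 685 m = 8.700×10^5 km³; 0.26 × 8.700×10^5 × (915/1001) = 2.068×10^5 km³ of water.
The Marund ice shelf is floating and already displaces its own weight of water, so its melt adds essentially nothing to sea level.
Total added water ≈ 2.068×10^14 m³ over 3.66×10^14 m² → Δh = 0.565 m.

≈ 0.565 m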